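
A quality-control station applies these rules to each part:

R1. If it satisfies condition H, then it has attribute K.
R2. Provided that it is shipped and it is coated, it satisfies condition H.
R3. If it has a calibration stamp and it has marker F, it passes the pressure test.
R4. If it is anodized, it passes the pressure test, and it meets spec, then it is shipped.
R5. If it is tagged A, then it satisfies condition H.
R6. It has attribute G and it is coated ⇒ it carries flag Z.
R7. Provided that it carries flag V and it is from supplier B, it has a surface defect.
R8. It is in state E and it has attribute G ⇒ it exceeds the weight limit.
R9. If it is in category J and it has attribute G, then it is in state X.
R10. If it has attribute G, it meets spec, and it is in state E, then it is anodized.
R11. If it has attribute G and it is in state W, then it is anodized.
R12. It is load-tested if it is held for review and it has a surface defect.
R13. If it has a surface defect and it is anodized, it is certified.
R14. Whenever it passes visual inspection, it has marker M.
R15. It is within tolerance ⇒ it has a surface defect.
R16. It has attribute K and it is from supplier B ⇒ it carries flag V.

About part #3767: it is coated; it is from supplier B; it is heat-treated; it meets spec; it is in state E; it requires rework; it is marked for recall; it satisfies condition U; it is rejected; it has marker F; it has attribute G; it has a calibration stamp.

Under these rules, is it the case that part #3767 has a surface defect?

Yes

By R3 (it has a calibration stamp, it has marker F): it passes the pressure test.
By R10 (it has attribute G, it meets spec, it is in state E): it is anodized.
By R4 (it is anodized, it passes the pressure test, it meets spec): it is shipped.
By R2 (it is shipped, it is coated): it satisfies condition H.
By R1 (it satisfies condition H): it has attribute K.
By R16 (it has attribute K, it is from supplier B): it carries flag V.
By R7 (it carries flag V, it is from supplier B): it has a surface defect.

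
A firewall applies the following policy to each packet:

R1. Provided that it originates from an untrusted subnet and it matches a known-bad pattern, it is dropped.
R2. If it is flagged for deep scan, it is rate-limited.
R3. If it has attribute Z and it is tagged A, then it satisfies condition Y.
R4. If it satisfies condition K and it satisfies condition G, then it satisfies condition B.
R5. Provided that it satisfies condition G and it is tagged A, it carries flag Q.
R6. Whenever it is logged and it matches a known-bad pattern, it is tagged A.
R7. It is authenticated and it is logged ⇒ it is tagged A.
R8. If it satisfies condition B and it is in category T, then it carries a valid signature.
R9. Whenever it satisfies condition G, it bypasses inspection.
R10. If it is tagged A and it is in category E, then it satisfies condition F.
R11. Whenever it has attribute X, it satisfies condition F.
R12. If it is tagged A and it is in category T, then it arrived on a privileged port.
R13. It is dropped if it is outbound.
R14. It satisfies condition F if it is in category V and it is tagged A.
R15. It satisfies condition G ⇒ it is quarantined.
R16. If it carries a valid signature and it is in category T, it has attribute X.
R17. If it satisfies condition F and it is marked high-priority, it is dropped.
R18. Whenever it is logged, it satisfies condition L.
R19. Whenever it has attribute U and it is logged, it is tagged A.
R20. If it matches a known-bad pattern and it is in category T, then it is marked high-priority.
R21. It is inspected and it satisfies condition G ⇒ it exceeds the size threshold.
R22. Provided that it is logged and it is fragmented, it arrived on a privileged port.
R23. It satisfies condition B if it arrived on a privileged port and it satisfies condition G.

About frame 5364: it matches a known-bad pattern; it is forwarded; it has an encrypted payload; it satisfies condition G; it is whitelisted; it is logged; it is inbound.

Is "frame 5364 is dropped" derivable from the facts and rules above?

Forward chaining from the given facts derives: is tagged A, bypasses inspection, is quarantined, satisfies condition L, carries flag Q.
Rules concluding "it is dropped": R1 needs "it originates from an untrusted subnet"; R13 needs "it is outbound"; R17 needs "it satisfies condition F" — none of these are established.

No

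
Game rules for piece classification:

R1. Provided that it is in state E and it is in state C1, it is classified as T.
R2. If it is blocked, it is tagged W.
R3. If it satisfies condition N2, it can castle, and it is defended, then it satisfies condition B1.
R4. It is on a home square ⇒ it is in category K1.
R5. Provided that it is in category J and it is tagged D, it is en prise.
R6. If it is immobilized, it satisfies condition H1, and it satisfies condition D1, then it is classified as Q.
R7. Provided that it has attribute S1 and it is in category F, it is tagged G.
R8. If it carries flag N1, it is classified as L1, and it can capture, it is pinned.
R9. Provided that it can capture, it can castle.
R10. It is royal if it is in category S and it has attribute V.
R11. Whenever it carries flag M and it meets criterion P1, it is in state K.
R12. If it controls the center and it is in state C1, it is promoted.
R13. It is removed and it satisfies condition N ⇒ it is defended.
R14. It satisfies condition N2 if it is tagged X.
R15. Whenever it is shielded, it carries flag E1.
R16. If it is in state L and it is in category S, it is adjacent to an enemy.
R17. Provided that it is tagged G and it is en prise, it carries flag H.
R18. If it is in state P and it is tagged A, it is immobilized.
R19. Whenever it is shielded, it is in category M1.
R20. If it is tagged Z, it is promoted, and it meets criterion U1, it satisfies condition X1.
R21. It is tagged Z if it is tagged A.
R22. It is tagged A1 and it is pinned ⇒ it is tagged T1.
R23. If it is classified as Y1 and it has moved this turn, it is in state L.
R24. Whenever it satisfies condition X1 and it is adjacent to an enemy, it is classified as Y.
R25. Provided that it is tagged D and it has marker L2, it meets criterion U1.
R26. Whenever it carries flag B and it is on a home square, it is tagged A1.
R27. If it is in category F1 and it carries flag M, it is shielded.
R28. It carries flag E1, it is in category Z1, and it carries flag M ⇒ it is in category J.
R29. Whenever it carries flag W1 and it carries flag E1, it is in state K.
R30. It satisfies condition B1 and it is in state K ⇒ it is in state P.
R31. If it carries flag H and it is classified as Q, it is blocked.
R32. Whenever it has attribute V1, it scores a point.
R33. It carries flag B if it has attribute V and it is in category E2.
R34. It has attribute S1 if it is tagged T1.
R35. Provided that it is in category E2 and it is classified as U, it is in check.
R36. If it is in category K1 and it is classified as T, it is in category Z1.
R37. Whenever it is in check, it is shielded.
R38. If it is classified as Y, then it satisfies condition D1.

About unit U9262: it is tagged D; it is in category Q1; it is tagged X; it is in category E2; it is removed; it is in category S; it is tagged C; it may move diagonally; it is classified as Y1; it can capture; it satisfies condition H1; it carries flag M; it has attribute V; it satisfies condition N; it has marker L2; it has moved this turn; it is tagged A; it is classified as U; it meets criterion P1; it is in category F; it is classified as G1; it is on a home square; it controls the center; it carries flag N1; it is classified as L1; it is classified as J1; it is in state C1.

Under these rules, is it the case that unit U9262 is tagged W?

No

Forward chaining from the given facts derives: is in category K1, is pinned, can castle, is royal, is in state K, is promoted, is defended, satisfies condition N2, is tagged Z, is in state L, meets criterion U1, carries flag B, is in check, is shielded, satisfies condition B1, carries flag E1, is adjacent to an enemy, is in category M1, satisfies condition X1, is classified as Y, is tagged A1, is in state P, satisfies condition D1, is immobilized, is tagged T1, has attribute S1, is classified as Q, is tagged G.
The only rule concluding "it is tagged W" is R2, which needs "it is blocked"; that is never established.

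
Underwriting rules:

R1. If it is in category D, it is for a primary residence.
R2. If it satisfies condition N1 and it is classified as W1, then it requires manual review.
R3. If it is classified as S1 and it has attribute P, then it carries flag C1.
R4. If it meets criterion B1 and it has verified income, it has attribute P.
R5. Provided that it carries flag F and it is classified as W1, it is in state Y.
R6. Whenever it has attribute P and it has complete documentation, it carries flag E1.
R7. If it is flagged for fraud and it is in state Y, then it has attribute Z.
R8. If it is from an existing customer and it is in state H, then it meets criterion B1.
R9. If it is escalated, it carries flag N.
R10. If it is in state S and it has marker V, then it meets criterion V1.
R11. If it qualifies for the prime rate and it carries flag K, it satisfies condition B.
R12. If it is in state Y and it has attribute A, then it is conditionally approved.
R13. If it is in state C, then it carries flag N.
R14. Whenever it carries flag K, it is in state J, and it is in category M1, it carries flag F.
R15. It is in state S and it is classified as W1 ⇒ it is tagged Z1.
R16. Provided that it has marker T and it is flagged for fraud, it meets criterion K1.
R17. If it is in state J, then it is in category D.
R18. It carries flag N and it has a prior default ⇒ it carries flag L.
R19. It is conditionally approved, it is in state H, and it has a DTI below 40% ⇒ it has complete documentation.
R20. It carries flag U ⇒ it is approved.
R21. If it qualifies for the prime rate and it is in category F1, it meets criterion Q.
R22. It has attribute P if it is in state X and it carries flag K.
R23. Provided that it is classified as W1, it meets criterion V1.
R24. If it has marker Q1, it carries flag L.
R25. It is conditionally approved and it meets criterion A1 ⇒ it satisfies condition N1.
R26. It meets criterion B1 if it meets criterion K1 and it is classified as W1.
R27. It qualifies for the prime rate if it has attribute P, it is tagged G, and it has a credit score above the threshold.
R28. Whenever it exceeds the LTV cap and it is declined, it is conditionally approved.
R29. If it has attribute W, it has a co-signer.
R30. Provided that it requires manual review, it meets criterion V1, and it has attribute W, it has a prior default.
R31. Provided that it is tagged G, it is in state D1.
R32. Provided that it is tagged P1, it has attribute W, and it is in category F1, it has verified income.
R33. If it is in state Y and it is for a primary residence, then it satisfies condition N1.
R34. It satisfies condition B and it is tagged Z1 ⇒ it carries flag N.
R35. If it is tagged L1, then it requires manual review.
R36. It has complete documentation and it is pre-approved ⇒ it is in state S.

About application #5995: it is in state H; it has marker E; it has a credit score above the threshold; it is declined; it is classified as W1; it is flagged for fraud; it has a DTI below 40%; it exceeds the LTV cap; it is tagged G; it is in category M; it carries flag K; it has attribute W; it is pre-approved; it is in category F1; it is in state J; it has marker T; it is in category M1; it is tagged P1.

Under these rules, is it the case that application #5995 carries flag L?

By R14 (it carries flag K, it is in state J, it is in category M1): it carries flag F.
By R16 (it has marker T, it is flagged for fraud): it meets criterion K1.
By R17 (it is in state J): it is in category D.
By R23 (it is classified as W1): it meets criterion V1.
By R26 (it meets criterion K1, it is classified as W1): it meets criterion B1.
By R28 (it exceeds the LTV cap, it is declined): it is conditionally approved.
By R32 (it is tagged P1, it has attribute W, it is in category F1): it has verified income.
By R1 (it is in category D): it is for a primary residence.
By R4 (it meets criterion B1, it has verified income): it has attribute P.
By R5 (it carries flag F, it is classified as W1): it is in state Y.
By R19 (it is conditionally approved, it is in state H, it has a DTI below 40%): it has complete documentation.
By R27 (it has attribute P, it is tagged G, it has a credit score above the threshold): it qualifies for the prime rate.
By R33 (it is in state Y, it is for a primary residence): it satisfies condition N1.
By R36 (it has complete documentation, it is pre-approved): it is in state S.
By R2 (it satisfies condition N1, it is classified as W1): it requires manual review.
By R11 (it qualifies for the prime rate, it carries flag K): it satisfies condition B.
By R15 (it is in state S, it is classified as W1): it is tagged Z1.
By R30 (it requires manual review, it meets criterion V1, it has attribute W): it has a prior default.
By R34 (it satisfies condition B, it is tagged Z1): it carries flag N.
By R18 (it carries flag N, it has a prior default): it carries flag L.

Yes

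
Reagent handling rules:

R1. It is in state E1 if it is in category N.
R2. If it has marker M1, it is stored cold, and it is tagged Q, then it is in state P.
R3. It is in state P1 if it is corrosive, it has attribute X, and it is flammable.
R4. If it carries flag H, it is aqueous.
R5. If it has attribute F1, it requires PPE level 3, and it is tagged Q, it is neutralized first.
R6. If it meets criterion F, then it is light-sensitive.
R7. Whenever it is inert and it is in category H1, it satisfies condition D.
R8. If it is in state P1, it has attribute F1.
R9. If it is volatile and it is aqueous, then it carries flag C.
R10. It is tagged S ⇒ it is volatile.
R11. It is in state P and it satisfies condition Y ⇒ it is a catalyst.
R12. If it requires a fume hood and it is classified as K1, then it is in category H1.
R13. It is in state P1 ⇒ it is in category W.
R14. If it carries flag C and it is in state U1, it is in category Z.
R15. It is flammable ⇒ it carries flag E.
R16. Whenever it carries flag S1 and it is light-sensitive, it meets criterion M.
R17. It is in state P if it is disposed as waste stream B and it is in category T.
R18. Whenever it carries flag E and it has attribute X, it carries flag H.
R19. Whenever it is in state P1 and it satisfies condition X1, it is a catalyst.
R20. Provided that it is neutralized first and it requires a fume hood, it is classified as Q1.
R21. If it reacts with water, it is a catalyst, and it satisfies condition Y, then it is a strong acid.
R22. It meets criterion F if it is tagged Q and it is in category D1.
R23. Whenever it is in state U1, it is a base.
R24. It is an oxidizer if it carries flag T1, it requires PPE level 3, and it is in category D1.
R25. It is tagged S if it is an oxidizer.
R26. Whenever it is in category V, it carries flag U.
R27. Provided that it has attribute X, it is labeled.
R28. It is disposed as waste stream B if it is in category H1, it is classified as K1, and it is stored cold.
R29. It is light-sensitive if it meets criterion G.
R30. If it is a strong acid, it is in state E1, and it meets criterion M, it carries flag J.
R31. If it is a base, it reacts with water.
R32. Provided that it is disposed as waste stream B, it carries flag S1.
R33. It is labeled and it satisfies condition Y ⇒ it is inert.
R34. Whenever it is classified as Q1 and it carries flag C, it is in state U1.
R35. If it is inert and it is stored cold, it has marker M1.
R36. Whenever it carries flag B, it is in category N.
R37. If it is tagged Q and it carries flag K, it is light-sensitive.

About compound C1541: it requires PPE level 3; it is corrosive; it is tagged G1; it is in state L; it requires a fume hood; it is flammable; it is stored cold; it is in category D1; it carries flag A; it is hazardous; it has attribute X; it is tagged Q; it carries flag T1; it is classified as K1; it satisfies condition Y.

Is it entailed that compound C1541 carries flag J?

No

Forward chaining from the given facts derives: is in state P1, has attribute F1, is in category H1, is in category W, carries flag E, carries flag H, meets criterion F, is an oxidizer, is tagged S, is labeled, is disposed as waste stream B, carries flag S1, is inert, has marker M1, is in state P, is aqueous, is neutralized first, is light-sensitive, satisfies condition D, is volatile, is a catalyst, meets criterion M, is classified as Q1, carries flag C, is in state U1, is in category Z, is a base, reacts with water, is a strong acid.
The only rule concluding "it carries flag J" is R30, which needs "it is in state E1"; that is never established.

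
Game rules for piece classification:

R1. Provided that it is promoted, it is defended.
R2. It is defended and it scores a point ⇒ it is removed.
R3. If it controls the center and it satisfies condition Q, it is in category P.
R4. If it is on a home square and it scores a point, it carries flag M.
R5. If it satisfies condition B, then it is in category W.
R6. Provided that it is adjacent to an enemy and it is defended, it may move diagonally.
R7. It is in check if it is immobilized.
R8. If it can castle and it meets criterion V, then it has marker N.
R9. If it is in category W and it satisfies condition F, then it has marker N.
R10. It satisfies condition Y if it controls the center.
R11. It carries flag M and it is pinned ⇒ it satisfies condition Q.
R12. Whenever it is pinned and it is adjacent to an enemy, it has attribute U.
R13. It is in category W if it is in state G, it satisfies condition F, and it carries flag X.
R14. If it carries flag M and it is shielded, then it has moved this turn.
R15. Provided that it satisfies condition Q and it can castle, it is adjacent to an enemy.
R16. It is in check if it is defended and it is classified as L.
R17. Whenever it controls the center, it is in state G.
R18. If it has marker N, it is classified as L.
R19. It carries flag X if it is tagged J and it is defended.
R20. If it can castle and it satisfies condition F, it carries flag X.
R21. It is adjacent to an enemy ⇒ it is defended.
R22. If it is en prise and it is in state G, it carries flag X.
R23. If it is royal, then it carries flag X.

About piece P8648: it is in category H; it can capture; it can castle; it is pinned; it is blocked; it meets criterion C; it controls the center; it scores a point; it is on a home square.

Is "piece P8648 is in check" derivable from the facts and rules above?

Forward chaining from the given facts derives: carries flag M, satisfies condition Y, satisfies condition Q, is adjacent to an enemy, is in state G, is defended, is removed, is in category P, may move diagonally, has attribute U.
Rules concluding "it is in check": R7 needs "it is immobilized"; R16 needs "it is classified as L" — none of these are established.

No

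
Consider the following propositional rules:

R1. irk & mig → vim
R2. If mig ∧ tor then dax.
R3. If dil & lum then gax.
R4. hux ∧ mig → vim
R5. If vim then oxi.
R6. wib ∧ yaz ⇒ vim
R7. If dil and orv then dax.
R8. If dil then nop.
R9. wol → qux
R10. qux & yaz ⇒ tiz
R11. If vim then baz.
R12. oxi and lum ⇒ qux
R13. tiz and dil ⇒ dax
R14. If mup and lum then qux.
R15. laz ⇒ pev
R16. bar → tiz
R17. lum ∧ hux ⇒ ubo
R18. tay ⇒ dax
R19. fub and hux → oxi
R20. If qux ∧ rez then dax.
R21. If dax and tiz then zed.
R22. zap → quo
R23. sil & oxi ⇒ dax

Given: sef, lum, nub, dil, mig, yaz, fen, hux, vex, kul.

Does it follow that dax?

vim  (by R4: hux, mig)
oxi  (by R5: vim)
qux  (by R12: oxi, lum)
tiz  (by R10: qux, yaz)
dax  (by R13: tiz, dil)

Yes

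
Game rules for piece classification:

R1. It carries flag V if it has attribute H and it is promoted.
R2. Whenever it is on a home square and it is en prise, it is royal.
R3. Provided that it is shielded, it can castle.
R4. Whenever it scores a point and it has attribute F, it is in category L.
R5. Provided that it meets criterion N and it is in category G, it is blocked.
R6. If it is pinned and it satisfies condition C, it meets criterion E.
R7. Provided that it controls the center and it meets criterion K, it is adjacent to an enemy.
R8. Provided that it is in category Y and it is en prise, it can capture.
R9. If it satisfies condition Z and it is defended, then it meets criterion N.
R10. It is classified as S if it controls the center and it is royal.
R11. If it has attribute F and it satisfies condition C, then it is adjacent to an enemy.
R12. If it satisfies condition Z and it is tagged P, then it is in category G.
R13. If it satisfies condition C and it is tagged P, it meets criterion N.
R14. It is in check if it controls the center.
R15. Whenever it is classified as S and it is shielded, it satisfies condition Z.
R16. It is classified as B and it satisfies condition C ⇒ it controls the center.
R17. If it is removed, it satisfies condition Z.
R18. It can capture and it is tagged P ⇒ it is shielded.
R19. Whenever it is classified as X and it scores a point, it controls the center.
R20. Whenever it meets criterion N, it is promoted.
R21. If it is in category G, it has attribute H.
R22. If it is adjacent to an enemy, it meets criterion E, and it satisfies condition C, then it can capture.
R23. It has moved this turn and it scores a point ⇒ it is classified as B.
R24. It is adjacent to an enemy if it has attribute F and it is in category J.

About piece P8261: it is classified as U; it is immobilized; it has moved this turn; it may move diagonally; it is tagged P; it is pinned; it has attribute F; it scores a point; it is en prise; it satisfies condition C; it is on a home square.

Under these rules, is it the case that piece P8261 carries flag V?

By R2 (it is on a home square, it is en prise): it is royal.
By R6 (it is pinned, it satisfies condition C): it meets criterion E.
By R11 (it has attribute F, it satisfies condition C): it is adjacent to an enemy.
By R13 (it satisfies condition C, it is tagged P): it meets criterion N.
By R20 (it meets criterion N): it is promoted.
By R22 (it is adjacent to an enemy, it meets criterion E, it satisfies condition C): it can capture.
By R23 (it has moved this turn, it scores a point): it is classified as B.
By R16 (it is classified as B, it satisfies condition C): it controls the center.
By R18 (it can capture, it is tagged P): it is shielded.
By R10 (it controls the center, it is royal): it is classified as S.
By R15 (it is classified as S, it is shielded): it satisfies condition Z.
By R12 (it satisfies condition Z, it is tagged P): it is in category G.
By R21 (it is in category G): it has attribute H.
By R1 (it has attribute H, it is promoted): it carries flag V.

Yes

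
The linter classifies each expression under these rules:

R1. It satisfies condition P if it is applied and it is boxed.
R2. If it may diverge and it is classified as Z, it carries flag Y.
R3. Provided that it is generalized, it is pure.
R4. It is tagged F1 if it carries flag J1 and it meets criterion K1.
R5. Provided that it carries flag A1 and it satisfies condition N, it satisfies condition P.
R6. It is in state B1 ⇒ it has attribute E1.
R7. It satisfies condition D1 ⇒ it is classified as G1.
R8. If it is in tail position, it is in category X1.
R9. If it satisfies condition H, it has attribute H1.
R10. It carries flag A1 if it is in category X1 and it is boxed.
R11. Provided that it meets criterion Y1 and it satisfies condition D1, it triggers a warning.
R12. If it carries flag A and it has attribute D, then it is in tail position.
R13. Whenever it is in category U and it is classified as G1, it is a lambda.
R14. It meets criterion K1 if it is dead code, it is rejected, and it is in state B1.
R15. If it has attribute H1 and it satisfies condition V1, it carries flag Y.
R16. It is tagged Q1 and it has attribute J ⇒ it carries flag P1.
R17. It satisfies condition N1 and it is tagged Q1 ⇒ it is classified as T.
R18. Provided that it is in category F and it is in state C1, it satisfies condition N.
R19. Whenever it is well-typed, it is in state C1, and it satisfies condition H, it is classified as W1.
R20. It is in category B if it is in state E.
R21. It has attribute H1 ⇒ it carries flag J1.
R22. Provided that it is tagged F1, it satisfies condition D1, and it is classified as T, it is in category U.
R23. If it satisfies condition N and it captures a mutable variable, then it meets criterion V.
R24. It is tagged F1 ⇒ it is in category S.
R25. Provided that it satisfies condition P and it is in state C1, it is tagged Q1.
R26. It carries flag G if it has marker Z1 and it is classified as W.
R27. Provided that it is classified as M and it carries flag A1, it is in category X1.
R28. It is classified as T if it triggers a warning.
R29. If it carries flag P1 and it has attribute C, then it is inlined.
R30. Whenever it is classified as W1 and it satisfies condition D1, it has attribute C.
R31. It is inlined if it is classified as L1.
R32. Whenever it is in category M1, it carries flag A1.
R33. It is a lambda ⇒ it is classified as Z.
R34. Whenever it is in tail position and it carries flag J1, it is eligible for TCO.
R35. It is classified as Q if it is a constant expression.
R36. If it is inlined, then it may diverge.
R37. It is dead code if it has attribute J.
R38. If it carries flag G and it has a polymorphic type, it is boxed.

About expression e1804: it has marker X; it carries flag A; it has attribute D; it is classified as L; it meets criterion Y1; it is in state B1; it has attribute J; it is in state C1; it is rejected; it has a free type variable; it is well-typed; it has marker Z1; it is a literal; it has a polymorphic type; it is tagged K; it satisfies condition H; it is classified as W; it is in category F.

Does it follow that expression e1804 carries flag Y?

Forward chaining from the given facts derives: has attribute E1, has attribute H1, is in tail position, satisfies condition N, is classified as W1, carries flag J1, carries flag G, is eligible for TCO, is dead code, is boxed, is in category X1, carries flag A1, meets criterion K1, is tagged F1, satisfies condition P, is in category S, is tagged Q1, carries flag P1.
Rules concluding "it carries flag Y": R2 needs "it may diverge"; R15 needs "it satisfies condition V1" — none of these are established.

No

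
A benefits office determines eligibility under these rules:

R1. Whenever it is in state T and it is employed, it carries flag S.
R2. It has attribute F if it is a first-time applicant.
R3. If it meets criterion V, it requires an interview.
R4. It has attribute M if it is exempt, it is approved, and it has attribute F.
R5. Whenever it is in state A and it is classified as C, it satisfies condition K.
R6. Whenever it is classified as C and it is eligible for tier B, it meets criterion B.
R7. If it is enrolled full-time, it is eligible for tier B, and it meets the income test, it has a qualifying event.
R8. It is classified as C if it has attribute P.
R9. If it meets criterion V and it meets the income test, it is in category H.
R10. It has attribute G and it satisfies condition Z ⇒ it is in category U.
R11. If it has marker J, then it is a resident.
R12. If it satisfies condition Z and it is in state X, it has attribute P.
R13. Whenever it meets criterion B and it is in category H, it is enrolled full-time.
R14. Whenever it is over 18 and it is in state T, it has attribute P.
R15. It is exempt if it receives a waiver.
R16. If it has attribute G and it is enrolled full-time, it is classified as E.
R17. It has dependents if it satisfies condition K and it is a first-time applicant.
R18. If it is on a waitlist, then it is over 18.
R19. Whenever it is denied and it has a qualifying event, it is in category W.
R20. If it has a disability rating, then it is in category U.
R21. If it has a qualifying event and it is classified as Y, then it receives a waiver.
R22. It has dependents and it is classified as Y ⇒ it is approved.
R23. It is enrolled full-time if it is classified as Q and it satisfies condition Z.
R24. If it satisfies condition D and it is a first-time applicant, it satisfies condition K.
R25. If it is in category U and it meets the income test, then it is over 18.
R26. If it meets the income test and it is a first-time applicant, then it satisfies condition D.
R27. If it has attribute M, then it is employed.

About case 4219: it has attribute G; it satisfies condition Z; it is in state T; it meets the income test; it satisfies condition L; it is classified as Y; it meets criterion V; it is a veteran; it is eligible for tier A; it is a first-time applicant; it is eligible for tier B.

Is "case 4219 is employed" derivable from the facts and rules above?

By R2 (it is a first-time applicant): it has attribute F.
By R9 (it meets criterion V, it meets the income test): it is in category H.
By R10 (it has attribute G, it satisfies condition Z): it is in category U.
By R25 (it is in category U, it meets the income test): it is over 18.
By R26 (it meets the income test, it is a first-time applicant): it satisfies condition D.
By R14 (it is over 18, it is in state T): it has attribute P.
By R24 (it satisfies condition D, it is a first-time applicant): it satisfies condition K.
By R8 (it has attribute P): it is classified as C.
By R17 (it satisfies condition K, it is a first-time applicant): it has dependents.
By R22 (it has dependents, it is classified as Y): it is approved.
By R6 (it is classified as C, it is eligible for tier B): it meets criterion B.
By R13 (it meets criterion B, it is in category H): it is enrolled full-time.
By R7 (it is enrolled full-time, it is eligible for tier B, it meets the income test): it has a qualifying event.
By R21 (it has a qualifying event, it is classified as Y): it receives a waiver.
By R15 (it receives a waiver): it is exempt.
By R4 (it is exempt, it is approved, it has attribute F): it has attribute M.
By R27 (it has attribute M): it is employed.

Yes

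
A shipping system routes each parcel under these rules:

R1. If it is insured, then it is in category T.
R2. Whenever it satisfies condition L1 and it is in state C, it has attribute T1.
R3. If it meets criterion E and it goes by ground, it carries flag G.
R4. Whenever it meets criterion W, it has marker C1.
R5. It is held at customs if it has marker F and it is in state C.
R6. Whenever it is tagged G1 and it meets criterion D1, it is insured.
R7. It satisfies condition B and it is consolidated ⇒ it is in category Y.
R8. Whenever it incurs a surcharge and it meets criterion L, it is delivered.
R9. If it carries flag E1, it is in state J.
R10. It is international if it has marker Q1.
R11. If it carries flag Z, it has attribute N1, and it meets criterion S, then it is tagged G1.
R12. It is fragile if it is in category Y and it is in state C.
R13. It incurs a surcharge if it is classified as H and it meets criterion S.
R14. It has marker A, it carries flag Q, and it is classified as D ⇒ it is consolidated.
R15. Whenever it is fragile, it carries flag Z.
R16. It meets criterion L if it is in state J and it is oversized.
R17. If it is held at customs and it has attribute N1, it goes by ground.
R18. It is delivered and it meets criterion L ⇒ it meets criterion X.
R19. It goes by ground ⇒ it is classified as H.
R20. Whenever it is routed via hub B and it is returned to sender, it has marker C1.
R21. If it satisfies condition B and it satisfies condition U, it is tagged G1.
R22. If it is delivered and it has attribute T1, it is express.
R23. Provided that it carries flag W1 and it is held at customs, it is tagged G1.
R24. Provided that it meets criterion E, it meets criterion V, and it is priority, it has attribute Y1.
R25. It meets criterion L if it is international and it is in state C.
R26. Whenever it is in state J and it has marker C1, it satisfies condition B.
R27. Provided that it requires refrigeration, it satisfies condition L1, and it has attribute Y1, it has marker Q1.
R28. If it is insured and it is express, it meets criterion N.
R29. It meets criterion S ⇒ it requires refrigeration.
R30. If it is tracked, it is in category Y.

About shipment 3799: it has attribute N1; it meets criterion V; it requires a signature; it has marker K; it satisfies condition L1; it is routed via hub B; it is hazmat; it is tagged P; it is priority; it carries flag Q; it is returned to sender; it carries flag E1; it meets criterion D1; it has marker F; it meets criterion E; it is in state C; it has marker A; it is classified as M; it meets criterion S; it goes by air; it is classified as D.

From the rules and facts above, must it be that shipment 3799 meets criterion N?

By R2 (it satisfies condition L1, it is in state C): it has attribute T1.
By R5 (it has marker F, it is in state C): it is held at customs.
By R9 (it carries flag E1): it is in state J.
By R14 (it has marker A, it carries flag Q, it is classified as D): it is consolidated.
By R17 (it is held at customs, it has attribute N1): it goes by ground.
By R19 (it goes by ground): it is classified as H.
By R20 (it is routed via hub B, it is returned to sender): it has marker C1.
By R24 (it meets criterion E, it meets criterion V, it is priority): it has attribute Y1.
By R26 (it is in state J, it has marker C1): it satisfies condition B.
By R29 (it meets criterion S): it requires refrigeration.
By R7 (it satisfies condition B, it is consolidated): it is in category Y.
By R12 (it is in category Y, it is in state C): it is fragile.
By R13 (it is classified as H, it meets criterion S): it incurs a surcharge.
By R15 (it is fragile): it carries flag Z.
By R27 (it requires refrigeration, it satisfies condition L1, it has attribute Y1): it has marker Q1.
By R10 (it has marker Q1): it is international.
By R11 (it carries flag Z, it has attribute N1, it meets criterion S): it is tagged G1.
By R25 (it is international, it is in state C): it meets criterion L.
By R6 (it is tagged G1, it meets criterion D1): it is insured.
By R8 (it incurs a surcharge, it meets criterion L): it is delivered.
By R22 (it is delivered, it has attribute T1): it is express.
By R28 (it is insured, it is express): it meets criterion N.

Yes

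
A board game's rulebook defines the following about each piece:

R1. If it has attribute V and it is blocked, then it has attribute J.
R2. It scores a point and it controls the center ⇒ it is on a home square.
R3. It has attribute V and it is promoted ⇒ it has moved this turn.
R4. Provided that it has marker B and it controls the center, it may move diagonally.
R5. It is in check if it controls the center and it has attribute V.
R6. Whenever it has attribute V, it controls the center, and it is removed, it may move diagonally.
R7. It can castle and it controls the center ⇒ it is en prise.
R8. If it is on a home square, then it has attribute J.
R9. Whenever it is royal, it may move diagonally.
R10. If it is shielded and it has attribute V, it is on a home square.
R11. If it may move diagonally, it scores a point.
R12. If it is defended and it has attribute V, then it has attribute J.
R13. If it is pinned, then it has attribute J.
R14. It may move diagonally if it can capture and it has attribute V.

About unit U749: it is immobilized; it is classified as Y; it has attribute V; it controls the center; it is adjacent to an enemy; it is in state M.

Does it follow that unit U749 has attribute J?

Forward chaining from the given facts derives: is in check.
Rules concluding "it has attribute J": R1 needs "it is blocked"; R8 needs "it is on a home square"; R12 needs "it is defended"; R13 needs "it is pinned" — none of these are established.

No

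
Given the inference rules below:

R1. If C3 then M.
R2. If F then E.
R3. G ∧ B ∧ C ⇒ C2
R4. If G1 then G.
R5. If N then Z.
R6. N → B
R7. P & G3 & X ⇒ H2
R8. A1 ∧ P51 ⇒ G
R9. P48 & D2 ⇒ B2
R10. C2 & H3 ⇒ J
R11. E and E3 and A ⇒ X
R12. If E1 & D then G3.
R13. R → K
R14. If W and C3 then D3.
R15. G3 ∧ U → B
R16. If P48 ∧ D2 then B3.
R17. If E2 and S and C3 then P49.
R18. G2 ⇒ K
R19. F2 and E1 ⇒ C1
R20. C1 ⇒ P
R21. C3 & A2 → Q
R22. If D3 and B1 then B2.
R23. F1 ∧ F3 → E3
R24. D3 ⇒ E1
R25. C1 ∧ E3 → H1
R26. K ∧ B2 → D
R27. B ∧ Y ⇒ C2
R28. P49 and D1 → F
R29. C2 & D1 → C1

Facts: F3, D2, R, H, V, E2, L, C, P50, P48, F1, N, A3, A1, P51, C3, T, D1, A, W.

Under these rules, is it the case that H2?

No

Forward chaining from the given facts derives: M, Z, B, G, B2, K, D3, B3, E3, E1, D, C2, G3, C1, P, H1.
The only rule concluding H2 is R7, which needs X; that is never established.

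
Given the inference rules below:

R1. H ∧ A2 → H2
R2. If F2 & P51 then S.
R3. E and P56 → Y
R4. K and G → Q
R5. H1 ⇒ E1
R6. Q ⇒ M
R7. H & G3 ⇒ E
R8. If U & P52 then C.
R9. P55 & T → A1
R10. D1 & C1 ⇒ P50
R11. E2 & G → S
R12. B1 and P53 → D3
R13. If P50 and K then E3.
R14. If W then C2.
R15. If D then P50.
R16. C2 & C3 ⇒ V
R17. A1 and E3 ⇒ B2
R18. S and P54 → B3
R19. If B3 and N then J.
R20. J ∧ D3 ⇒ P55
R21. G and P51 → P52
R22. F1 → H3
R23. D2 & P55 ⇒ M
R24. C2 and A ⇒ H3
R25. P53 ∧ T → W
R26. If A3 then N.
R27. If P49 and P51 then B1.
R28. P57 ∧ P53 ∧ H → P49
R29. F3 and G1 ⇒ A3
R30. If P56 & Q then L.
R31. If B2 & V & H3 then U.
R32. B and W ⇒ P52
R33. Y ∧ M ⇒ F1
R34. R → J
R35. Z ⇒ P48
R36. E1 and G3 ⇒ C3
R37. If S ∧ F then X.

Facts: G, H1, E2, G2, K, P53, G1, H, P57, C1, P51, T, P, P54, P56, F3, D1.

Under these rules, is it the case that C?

Forward chaining from the given facts derives: Q, E1, M, P50, S, E3, B3, P52, W, P49, A3, L, C2, N, B1, D3, J, P55, A1, B2.
The only rule concluding C is R8, which needs U; that is never established.

No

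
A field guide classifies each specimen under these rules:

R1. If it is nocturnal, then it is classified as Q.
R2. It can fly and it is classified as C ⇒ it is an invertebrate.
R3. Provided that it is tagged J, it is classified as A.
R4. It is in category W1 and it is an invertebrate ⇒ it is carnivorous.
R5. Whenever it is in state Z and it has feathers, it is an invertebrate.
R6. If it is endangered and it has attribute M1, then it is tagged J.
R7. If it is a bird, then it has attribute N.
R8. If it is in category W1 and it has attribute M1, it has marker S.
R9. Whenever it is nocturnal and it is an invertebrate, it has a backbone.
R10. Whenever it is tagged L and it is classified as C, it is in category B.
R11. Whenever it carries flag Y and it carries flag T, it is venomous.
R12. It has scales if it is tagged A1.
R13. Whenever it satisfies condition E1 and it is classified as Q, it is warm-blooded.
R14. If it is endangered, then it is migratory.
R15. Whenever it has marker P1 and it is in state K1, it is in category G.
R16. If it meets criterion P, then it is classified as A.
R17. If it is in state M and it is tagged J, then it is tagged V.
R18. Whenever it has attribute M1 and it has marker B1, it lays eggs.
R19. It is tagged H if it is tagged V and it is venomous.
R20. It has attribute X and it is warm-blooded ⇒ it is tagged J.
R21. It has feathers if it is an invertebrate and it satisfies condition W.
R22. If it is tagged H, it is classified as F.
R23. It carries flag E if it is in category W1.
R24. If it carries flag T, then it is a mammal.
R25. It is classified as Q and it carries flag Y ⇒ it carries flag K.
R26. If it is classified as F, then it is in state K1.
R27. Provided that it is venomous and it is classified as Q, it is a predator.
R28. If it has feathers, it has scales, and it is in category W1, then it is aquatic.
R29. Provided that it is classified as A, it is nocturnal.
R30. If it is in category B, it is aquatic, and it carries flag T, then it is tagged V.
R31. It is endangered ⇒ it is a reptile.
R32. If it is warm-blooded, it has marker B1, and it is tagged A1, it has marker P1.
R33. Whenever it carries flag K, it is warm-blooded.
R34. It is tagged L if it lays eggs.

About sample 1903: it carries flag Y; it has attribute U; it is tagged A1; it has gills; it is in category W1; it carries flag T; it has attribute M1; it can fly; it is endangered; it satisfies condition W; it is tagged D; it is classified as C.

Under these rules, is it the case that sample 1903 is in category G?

Forward chaining from the given facts derives: is an invertebrate, is carnivorous, is tagged J, has marker S, is venomous, has scales, is migratory, has feathers, carries flag E, is a mammal, is aquatic, is a reptile, is classified as A, is nocturnal, is classified as Q, has a backbone, carries flag K, is a predator, is warm-blooded.
The only rule concluding "it is in category G" is R15, which needs "it has marker P1"; that is never established.

No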